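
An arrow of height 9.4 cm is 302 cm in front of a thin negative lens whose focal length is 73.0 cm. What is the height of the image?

1.83 cm

For a negative lens, f = -73.0 cm.
1/d_i = 1/f − 1/d_o = 1/(-73.00) − 1/(302) = -0.01701, so d_i = -58.79 cm.
m = −d_i/d_o = +0.1947.
|h_i| = |m|·h_o = 0.1947 × 9.4 = 1.83 cm. The image is virtual, upright and reduced, on the same side as the object.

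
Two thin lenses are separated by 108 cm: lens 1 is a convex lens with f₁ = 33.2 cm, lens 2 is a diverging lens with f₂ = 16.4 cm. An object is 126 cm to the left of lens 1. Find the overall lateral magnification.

Lens 1: 1/d_i1 = 1/(33.2) − 1/(126) = 0.02218, so d_i1 = 45.08 cm; m₁ = −d_i1/d_o1 = -0.3578.
d_o2 = 108 − (45.08) = 62.92 cm.
f₂ = −16.4 cm (diverging).
Lens 2: 1/d_i2 = 1/(-16.4) − 1/(62.92) = -0.07687, so d_i2 = -13.01 cm; m₂ = −d_i2/d_o2 = +0.2068.
m = m₁·m₂ = (-0.3578)(+0.2068) = -0.0740.

m = -0.0740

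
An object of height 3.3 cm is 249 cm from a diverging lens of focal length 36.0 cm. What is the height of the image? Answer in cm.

For a diverging lens, f = -36.0 cm.
1/d_i = 1/f − 1/d_o = 1/(-36.00) − 1/(249) = -0.03179, so d_i = -31.45 cm.
m = −d_i/d_o = +0.1263.
|h_i| = |m|·h_o = 0.1263 × 3.3 = 0.417 cm. The image is virtual, upright and reduced, on the same side as the object.

0.417 cm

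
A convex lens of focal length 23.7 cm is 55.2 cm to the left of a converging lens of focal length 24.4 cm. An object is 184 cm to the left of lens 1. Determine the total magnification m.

Lens 1: 1/d_i1 = 1/(23.7) − 1/(184) = 0.03676, so d_i1 = 27.20 cm; m₁ = −d_i1/d_o1 = -0.1478.
d_o2 = 55.2 − (27.20) = 28.00 cm.
Lens 2: 1/d_i2 = 1/(24.4) − 1/(28.00) = 0.005269, so d_i2 = 189.8 cm; m₂ = −d_i2/d_o2 = -6.778.
m = m₁·m₂ = (-0.1478)(-6.778) = +1.00.

m = +1.00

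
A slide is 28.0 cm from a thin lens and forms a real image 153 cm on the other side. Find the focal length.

f = 23.7 cm (converging)

Real image ⇒ d_i = +153 cm.
1/f = 1/d_o + 1/d_i = 1/(28.0) + 1/(153) = 0.04225, so f = 23.7 cm.
Since f is positive, the thin lens is converging.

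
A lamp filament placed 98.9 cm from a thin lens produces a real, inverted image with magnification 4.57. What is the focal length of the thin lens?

f = 81.1 cm (converging)

m = −d_i/d_o ⇒ d_i = −m·d_o = −(-4.57)·(98.9) = 452.0 cm.
1/f = 1/d_o + 1/d_i = 1/(98.9) + 1/(452.0) = 0.01232, so f = 81.1 cm.
Since f is positive, the thin lens is converging.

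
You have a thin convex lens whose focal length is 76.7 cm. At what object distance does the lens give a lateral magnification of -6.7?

88.1 cm

m = −d_i/d_o ⇒ d_i = −m·d_o.
1/f = 1/d_o + 1/d_i = 1/d_o − 1/(m·d_o) = (1 − 1/m)/d_o, so d_o = f(1 − 1/m) = (76.70)(1 − 1/(-6.7)) = 88.1 cm.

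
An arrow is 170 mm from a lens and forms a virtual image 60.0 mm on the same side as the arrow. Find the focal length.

Virtual image ⇒ d_i = −60.0 mm.
1/f = 1/d_o + 1/d_i = 1/(170) + 1/(-60.0) = -0.01078, so f = -92.7 mm.
Since f is negative, the lens is diverging.

f = -92.7 mm (diverging)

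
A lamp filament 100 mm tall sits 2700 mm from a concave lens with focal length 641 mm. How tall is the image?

19.2 mm

For a concave lens, f = -641 mm.
1/d_i = 1/f − 1/d_o = 1/(-641.0) − 1/(2700) = -0.001930, so d_i = -518.0 mm.
m = −d_i/d_o = +0.1919.
|h_i| = |m|·h_o = 0.1919 × 100 = 19.2 mm. The image is virtual, upright and reduced, on the same side as the object.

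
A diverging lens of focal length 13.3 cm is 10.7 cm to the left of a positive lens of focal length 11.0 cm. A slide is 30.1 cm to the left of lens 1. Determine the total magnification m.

m = -0.378

f₁ = −13.3 cm (diverging).
Lens 1: 1/d_i1 = 1/(-13.3) − 1/(30.1) = -0.1084, so d_i1 = -9.224 cm; m₁ = −d_i1/d_o1 = +0.3064.
d_o2 = 10.7 − (-9.224) = 19.92 cm.
Lens 2: 1/d_i2 = 1/(11.0) − 1/(19.92) = 0.04071, so d_i2 = 24.57 cm; m₂ = −d_i2/d_o2 = -1.233.
m = m₁·m₂ = (+0.3064)(-1.233) = -0.378.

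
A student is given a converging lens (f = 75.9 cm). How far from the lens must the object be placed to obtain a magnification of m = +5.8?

62.8 cm

m = −d_i/d_o ⇒ d_i = −m·d_o.
1/f = 1/d_o + 1/d_i = 1/d_o − 1/(m·d_o) = (1 − 1/m)/d_o, so d_o = f(1 − 1/m) = (75.90)(1 − 1/(+5.8)) = 62.8 cm.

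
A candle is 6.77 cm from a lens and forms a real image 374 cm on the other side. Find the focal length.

f = 6.65 cm (converging)

Real image ⇒ d_i = +374 cm.
1/f = 1/d_o + 1/d_i = 1/(6.77) + 1/(374) = 0.1504, so f = 6.65 cm.
Since f is positive, the lens is converging.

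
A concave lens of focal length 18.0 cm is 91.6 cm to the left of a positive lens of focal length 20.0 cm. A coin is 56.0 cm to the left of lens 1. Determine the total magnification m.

m = -0.0571

f₁ = −18.0 cm (diverging).
Lens 1: 1/d_i1 = 1/(-18.0) − 1/(56.0) = -0.07341, so d_i1 = -13.62 cm; m₁ = −d_i1/d_o1 = +0.2432.
d_o2 = 91.6 − (-13.62) = 105.2 cm.
Lens 2: 1/d_i2 = 1/(20.0) − 1/(105.2) = 0.04049, so d_i2 = 24.69 cm; m₂ = −d_i2/d_o2 = -0.2347.
m = m₁·m₂ = (+0.2432)(-0.2347) = -0.0571.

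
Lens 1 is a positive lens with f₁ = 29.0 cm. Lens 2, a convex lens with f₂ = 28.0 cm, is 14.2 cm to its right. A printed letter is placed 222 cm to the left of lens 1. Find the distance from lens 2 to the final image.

11.4 cm

Lens 1: 1/d_i1 = 1/f₁ − 1/d_o1 = 1/(29.0) − 1/(222) = 0.02998, so d_i1 = 33.36 cm.
The intermediate image is 33.36 cm to the right of lens 1, which lies 19.16 cm to the right of lens 2 — a virtual object — so d_o2 = −19.16 cm.
Lens 2: 1/d_i2 = 1/f₂ − 1/d_o2 = 1/(28.0) − 1/(-19.16) = 0.08791, so d_i2 = 11.4 cm.
The final image is real, 11.4 cm to the right of lens 2 (overall magnification ≈ -0.089).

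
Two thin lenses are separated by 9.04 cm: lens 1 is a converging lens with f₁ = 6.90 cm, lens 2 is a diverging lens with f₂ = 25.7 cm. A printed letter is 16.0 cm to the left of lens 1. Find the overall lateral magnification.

Lens 1: 1/d_i1 = 1/(6.90) − 1/(16.0) = 0.08243, so d_i1 = 12.13 cm; m₁ = −d_i1/d_o1 = -0.7581.
d_o2 = 9.04 − (12.13) = -3.090 cm (virtual object).
f₂ = −25.7 cm (diverging).
Lens 2: 1/d_i2 = 1/(-25.7) − 1/(-3.090) = 0.2847, so d_i2 = 3.512 cm; m₂ = −d_i2/d_o2 = +1.137.
m = m₁·m₂ = (-0.7581)(+1.137) = -0.862.

m = -0.862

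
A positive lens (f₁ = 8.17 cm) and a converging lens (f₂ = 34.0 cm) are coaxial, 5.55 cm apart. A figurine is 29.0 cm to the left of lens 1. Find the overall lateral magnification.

Lens 1: 1/d_i1 = 1/(8.17) − 1/(29.0) = 0.08792, so d_i1 = 11.37 cm; m₁ = −d_i1/d_o1 = -0.3921.
d_o2 = 5.55 − (11.37) = -5.820 cm (virtual object).
Lens 2: 1/d_i2 = 1/(34.0) − 1/(-5.820) = 0.2012, so d_i2 = 4.969 cm; m₂ = −d_i2/d_o2 = +0.8538.
m = m₁·m₂ = (-0.3921)(+0.8538) = -0.335.

m = -0.335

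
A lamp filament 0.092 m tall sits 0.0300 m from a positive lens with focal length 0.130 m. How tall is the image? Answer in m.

0.120 m

1/d_i = 1/f − 1/d_o = 1/(0.1300) − 1/(0.0300) = -25.64, so d_i = -0.03900 m.
m = −d_i/d_o = +1.300.
|h_i| = |m|·h_o = 1.300 × 0.092 = 0.120 m. The image is virtual, upright and enlarged, on the same side as the object.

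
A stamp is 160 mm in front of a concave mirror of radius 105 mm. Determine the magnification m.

f = R/2 = 105/2 = 52.50 mm.
1/d_i = 1/f − 1/d_o = 1/(52.50) − 1/(160) = 0.01280, so d_i = 78.14 mm.
m = −d_i/d_o = −(78.14)/(160) = -0.488.
The image is real, inverted and reduced, in front of the mirror.

m = -0.488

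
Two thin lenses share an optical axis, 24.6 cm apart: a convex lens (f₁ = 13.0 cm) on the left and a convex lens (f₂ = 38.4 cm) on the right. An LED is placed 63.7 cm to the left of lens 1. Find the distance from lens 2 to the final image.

Lens 1: 1/d_i1 = 1/f₁ − 1/d_o1 = 1/(13.0) − 1/(63.7) = 0.06122, so d_i1 = 16.33 cm.
The intermediate image is 16.33 cm to the right of lens 1, which is 24.6 − (16.33) = 8.270 cm to the left of lens 2, so d_o2 = +8.270 cm.
Lens 2: 1/d_i2 = 1/f₂ − 1/d_o2 = 1/(38.4) − 1/(8.270) = -0.09488, so d_i2 = -10.5 cm.
The final image is virtual, 10.5 cm to the left of lens 2 (overall magnification ≈ -0.33).

10.5 cm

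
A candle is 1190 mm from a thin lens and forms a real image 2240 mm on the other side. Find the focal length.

Real image ⇒ d_i = +2240 mm.
1/f = 1/d_o + 1/d_i = 1/(1190) + 1/(2240) = 0.001287, so f = 777 mm.
Since f is positive, the thin lens is converging.

f = 777 mm (converging)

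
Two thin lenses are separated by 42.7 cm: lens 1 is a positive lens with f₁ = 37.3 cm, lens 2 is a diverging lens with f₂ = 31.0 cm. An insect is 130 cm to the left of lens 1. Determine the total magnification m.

Lens 1: 1/d_i1 = 1/(37.3) − 1/(130) = 0.01912, so d_i1 = 52.31 cm; m₁ = −d_i1/d_o1 = -0.4024.
d_o2 = 42.7 − (52.31) = -9.610 cm (virtual object).
f₂ = −31.0 cm (diverging).
Lens 2: 1/d_i2 = 1/(-31.0) − 1/(-9.610) = 0.07180, so d_i2 = 13.93 cm; m₂ = −d_i2/d_o2 = +1.449.
m = m₁·m₂ = (-0.4024)(+1.449) = -0.583.

m = -0.583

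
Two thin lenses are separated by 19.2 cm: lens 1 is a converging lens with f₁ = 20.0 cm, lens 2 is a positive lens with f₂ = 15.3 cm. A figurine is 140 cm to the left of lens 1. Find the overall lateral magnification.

Lens 1: 1/d_i1 = 1/(20.0) − 1/(140) = 0.04286, so d_i1 = 23.33 cm; m₁ = −d_i1/d_o1 = -0.1666.
d_o2 = 19.2 − (23.33) = -4.130 cm (virtual object).
Lens 2: 1/d_i2 = 1/(15.3) − 1/(-4.130) = 0.3075, so d_i2 = 3.252 cm; m₂ = −d_i2/d_o2 = +0.7874.
m = m₁·m₂ = (-0.1666)(+0.7874) = -0.131.

m = -0.131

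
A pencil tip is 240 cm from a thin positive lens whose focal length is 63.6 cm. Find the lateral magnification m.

m = -0.361

1/d_i = 1/f − 1/d_o = 1/(63.60) − 1/(240) = 0.01156, so d_i = 86.53 cm.
m = −d_i/d_o = −(86.53)/(240) = -0.361.
The image is real, inverted and reduced, on the far side of the lens.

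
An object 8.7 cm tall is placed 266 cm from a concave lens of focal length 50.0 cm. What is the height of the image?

For a concave lens, f = -50.0 cm.
1/d_i = 1/f − 1/d_o = 1/(-50.00) − 1/(266) = -0.02376, so d_i = -42.09 cm.
m = −d_i/d_o = +0.1582.
|h_i| = |m|·h_o = 0.1582 × 8.7 = 1.38 cm. The image is virtual, upright and reduced, on the same side as the object.

1.38 cm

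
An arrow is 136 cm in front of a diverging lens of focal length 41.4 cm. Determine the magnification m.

m = +0.233

For a diverging lens, f = -41.4 cm.
1/d_i = 1/f − 1/d_o = 1/(-41.40) − 1/(136) = -0.03151, so d_i = -31.74 cm.
m = −d_i/d_o = −(-31.74)/(136) = +0.233.
The image is virtual, upright and reduced, on the same side as the object.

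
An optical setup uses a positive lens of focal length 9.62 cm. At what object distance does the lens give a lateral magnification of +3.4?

6.79 cm

m = −d_i/d_o ⇒ d_i = −m·d_o.
1/f = 1/d_o + 1/d_i = 1/d_o − 1/(m·d_o) = (1 − 1/m)/d_o, so d_o = f(1 − 1/m) = (9.620)(1 − 1/(+3.4)) = 6.79 cm.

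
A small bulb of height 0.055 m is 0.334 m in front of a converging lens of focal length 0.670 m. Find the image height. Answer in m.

1/d_i = 1/f − 1/d_o = 1/(0.6700) − 1/(0.334) = -1.501, so d_i = -0.6660 m.
m = −d_i/d_o = +1.994.
|h_i| = |m|·h_o = 1.994 × 0.055 = 0.110 m. The image is virtual, upright and enlarged, on the same side as the object.

0.110 m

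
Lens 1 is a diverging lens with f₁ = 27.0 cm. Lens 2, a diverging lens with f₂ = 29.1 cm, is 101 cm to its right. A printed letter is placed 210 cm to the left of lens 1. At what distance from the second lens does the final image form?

Lens 1 is diverging, so f₁ = −27.0 cm.
Lens 1: 1/d_i1 = 1/f₁ − 1/d_o1 = 1/(-27.0) − 1/(210) = -0.04180, so d_i1 = -23.92 cm.
The intermediate image is 23.92 cm to the left of lens 1 (virtual), which is 101 − (-23.92) = 124.9 cm to the left of lens 2, so d_o2 = +124.9 cm.
Lens 2 is diverging, so f₂ = −29.1 cm.
Lens 2: 1/d_i2 = 1/f₂ − 1/d_o2 = 1/(-29.1) − 1/(124.9) = -0.04237, so d_i2 = -23.6 cm.
The final image is virtual, 23.6 cm to the left of lens 2 (overall magnification ≈ 0.022).

23.6 cm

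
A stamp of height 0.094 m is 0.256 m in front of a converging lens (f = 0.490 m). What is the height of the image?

1/d_i = 1/f − 1/d_o = 1/(0.4900) − 1/(0.256) = -1.865, so d_i = -0.5361 m.
m = −d_i/d_o = +2.094.
|h_i| = |m|·h_o = 2.094 × 0.094 = 0.197 m. The image is virtual, upright and enlarged, on the same side as the object.

0.197 m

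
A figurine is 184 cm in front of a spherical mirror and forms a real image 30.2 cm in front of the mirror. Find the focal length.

f = 25.9 cm (concave)

Real image ⇒ d_i = +30.2 cm.
1/f = 1/d_o + 1/d_i = 1/(184) + 1/(30.2) = 0.03855, so f = 25.9 cm.
Since f is positive, the spherical mirror is concave.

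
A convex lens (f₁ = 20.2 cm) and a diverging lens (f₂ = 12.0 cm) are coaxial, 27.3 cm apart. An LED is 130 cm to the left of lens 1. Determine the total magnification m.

m = -0.144

Lens 1: 1/d_i1 = 1/(20.2) − 1/(130) = 0.04181, so d_i1 = 23.92 cm; m₁ = −d_i1/d_o1 = -0.1840.
d_o2 = 27.3 − (23.92) = 3.380 cm.
f₂ = −12.0 cm (diverging).
Lens 2: 1/d_i2 = 1/(-12.0) − 1/(3.380) = -0.3792, so d_i2 = -2.637 cm; m₂ = −d_i2/d_o2 = +0.7802.
m = m₁·m₂ = (-0.1840)(+0.7802) = -0.144.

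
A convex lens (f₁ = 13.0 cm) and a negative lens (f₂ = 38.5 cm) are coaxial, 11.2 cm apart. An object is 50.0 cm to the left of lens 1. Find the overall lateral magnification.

m = -0.421

Lens 1: 1/d_i1 = 1/(13.0) − 1/(50.0) = 0.05692, so d_i1 = 17.57 cm; m₁ = −d_i1/d_o1 = -0.3514.
d_o2 = 11.2 − (17.57) = -6.370 cm (virtual object).
f₂ = −38.5 cm (diverging).
Lens 2: 1/d_i2 = 1/(-38.5) − 1/(-6.370) = 0.1310, so d_i2 = 7.633 cm; m₂ = −d_i2/d_o2 = +1.198.
m = m₁·m₂ = (-0.3514)(+1.198) = -0.421.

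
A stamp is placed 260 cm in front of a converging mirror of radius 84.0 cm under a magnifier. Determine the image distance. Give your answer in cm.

f = R/2 = 84.0/2 = 42.00 cm.
Mirror equation: 1/v = 1/f − 1/u = 1/(42.00) − 1/(260) = 0.02381 − 0.003846 = 0.01996, so v = 50.1 cm.
The image is real, inverted and reduced, in front of the mirror.

50.1 cm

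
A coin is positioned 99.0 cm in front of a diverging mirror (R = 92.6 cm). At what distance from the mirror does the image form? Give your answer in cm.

f = R/2 = 92.6/2 = 46.30 cm; for a diverging mirror, f = -46.30 cm.
Mirror equation: 1/s_i = 1/f − 1/s_o = 1/(-46.30) − 1/(99.0) = -0.02160 − 0.01010 = -0.03170, so s_i = -31.5 cm.
The image is virtual, upright and reduced, behind the mirror.

31.5 cm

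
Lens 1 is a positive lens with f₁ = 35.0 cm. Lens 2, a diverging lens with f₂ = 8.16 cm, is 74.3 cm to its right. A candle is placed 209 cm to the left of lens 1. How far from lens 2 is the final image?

Lens 1: 1/d_i1 = 1/f₁ − 1/d_o1 = 1/(35.0) − 1/(209) = 0.02379, so d_i1 = 42.04 cm.
The intermediate image is 42.04 cm to the right of lens 1, which is 74.3 − (42.04) = 32.26 cm to the left of lens 2, so d_o2 = +32.26 cm.
Lens 2 is diverging, so f₂ = −8.16 cm.
Lens 2: 1/d_i2 = 1/f₂ − 1/d_o2 = 1/(-8.16) − 1/(32.26) = -0.1535, so d_i2 = -6.51 cm.
The final image is virtual, 6.51 cm to the left of lens 2 (overall magnification ≈ -0.041).

6.51 cm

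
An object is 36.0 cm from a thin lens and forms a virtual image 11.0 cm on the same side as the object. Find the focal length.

f = -15.8 cm (diverging)

Virtual image ⇒ d_i = −11.0 cm.
1/f = 1/d_o + 1/d_i = 1/(36.0) + 1/(-11.0) = -0.06313, so f = -15.8 cm.
Since f is negative, the thin lens is diverging.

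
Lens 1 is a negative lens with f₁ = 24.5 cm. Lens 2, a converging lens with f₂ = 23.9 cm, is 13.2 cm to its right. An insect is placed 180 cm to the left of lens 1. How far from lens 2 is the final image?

Lens 1 is diverging, so f₁ = −24.5 cm.
Lens 1: 1/d_i1 = 1/f₁ − 1/d_o1 = 1/(-24.5) − 1/(180) = -0.04637, so d_i1 = -21.56 cm.
The intermediate image is 21.56 cm to the left of lens 1 (virtual), which is 13.2 − (-21.56) = 34.76 cm to the left of lens 2, so d_o2 = +34.76 cm.
Lens 2: 1/d_i2 = 1/f₂ − 1/d_o2 = 1/(23.9) − 1/(34.76) = 0.01307, so d_i2 = 76.5 cm.
The final image is real, 76.5 cm to the right of lens 2 (overall magnification ≈ -0.26).

76.5 cm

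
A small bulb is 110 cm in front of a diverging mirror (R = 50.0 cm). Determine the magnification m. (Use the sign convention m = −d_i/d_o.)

f = R/2 = 50.0/2 = 25.00 cm; for a diverging mirror, f = -25.00 cm.
1/d_i = 1/f − 1/d_o = 1/(-25.00) − 1/(110) = -0.04909, so d_i = -20.37 cm.
m = −d_i/d_o = −(-20.37)/(110) = +0.185.
The image is virtual, upright and reduced, behind the mirror.

m = +0.185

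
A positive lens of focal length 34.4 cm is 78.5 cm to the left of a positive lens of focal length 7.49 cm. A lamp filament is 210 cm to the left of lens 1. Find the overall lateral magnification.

Lens 1: 1/d_i1 = 1/(34.4) − 1/(210) = 0.02431, so d_i1 = 41.14 cm; m₁ = −d_i1/d_o1 = -0.1959.
d_o2 = 78.5 − (41.14) = 37.36 cm.
Lens 2: 1/d_i2 = 1/(7.49) − 1/(37.36) = 0.1067, so d_i2 = 9.368 cm; m₂ = −d_i2/d_o2 = -0.2508.
m = m₁·m₂ = (-0.1959)(-0.2508) = +0.0491.

m = +0.0491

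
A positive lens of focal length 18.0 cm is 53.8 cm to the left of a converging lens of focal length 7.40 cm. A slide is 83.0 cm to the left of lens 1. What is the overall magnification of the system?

Lens 1: 1/d_i1 = 1/(18.0) − 1/(83.0) = 0.04351, so d_i1 = 22.98 cm; m₁ = −d_i1/d_o1 = -0.2769.
d_o2 = 53.8 − (22.98) = 30.82 cm.
Lens 2: 1/d_i2 = 1/(7.40) − 1/(30.82) = 0.1027, so d_i2 = 9.738 cm; m₂ = −d_i2/d_o2 = -0.3160.
m = m₁·m₂ = (-0.2769)(-0.3160) = +0.0875.

m = +0.0875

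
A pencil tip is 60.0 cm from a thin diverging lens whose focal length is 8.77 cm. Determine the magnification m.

For a diverging lens, f = -8.77 cm.
1/d_i = 1/f − 1/d_o = 1/(-8.770) − 1/(60.0) = -0.1307, so d_i = -7.652 cm.
m = −d_i/d_o = −(-7.652)/(60.0) = +0.128.
The image is virtual, upright and reduced, on the same side as the object.

m = +0.128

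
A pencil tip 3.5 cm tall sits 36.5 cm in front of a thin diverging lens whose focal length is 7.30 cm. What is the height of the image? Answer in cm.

For a diverging lens, f = -7.30 cm.
1/d_i = 1/f − 1/d_o = 1/(-7.300) − 1/(36.5) = -0.1644, so d_i = -6.083 cm.
m = −d_i/d_o = +0.1667.
|h_i| = |m|·h_o = 0.1667 × 3.5 = 0.583 cm. The image is virtual, upright and reduced, on the same side as the object.

0.583 cm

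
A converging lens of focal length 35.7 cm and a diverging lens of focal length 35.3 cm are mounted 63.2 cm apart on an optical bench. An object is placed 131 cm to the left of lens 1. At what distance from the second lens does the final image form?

Lens 1: 1/d_i1 = 1/f₁ − 1/d_o1 = 1/(35.7) − 1/(131) = 0.02038, so d_i1 = 49.07 cm.
The intermediate image is 49.07 cm to the right of lens 1, which is 63.2 − (49.07) = 14.13 cm to the left of lens 2, so d_o2 = +14.13 cm.
Lens 2 is diverging, so f₂ = −35.3 cm.
Lens 2: 1/d_i2 = 1/f₂ − 1/d_o2 = 1/(-35.3) − 1/(14.13) = -0.09910, so d_i2 = -10.1 cm.
The final image is virtual, 10.1 cm to the left of lens 2 (overall magnification ≈ -0.27).

10.1 cm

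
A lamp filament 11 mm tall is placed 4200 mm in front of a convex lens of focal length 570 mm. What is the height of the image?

1/d_i = 1/f − 1/d_o = 1/(570.0) − 1/(4200) = 0.001516, so d_i = 659.5 mm.
m = −d_i/d_o = -0.1570.
|h_i| = |m|·h_o = 0.1570 × 11 = 1.73 mm. The image is real, inverted and reduced, on the far side of the lens.

1.73 mm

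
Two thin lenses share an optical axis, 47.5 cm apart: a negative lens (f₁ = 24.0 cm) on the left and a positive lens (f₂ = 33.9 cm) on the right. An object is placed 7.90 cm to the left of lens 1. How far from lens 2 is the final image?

92.7 cm

Lens 1 is diverging, so f₁ = −24.0 cm.
Lens 1: 1/d_i1 = 1/f₁ − 1/d_o1 = 1/(-24.0) − 1/(7.90) = -0.1682, so d_i1 = -5.944 cm.
The intermediate image is 5.944 cm to the left of lens 1 (virtual), which is 47.5 − (-5.944) = 53.44 cm to the left of lens 2, so d_o2 = +53.44 cm.
Lens 2: 1/d_i2 = 1/f₂ − 1/d_o2 = 1/(33.9) − 1/(53.44) = 0.01079, so d_i2 = 92.7 cm.
The final image is real, 92.7 cm to the right of lens 2 (overall magnification ≈ -1.3).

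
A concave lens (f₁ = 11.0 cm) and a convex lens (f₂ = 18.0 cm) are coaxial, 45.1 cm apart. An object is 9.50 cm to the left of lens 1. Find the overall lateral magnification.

f₁ = −11.0 cm (diverging).
Lens 1: 1/d_i1 = 1/(-11.0) − 1/(9.50) = -0.1962, so d_i1 = -5.098 cm; m₁ = −d_i1/d_o1 = +0.5366.
d_o2 = 45.1 − (-5.098) = 50.20 cm.
Lens 2: 1/d_i2 = 1/(18.0) − 1/(50.20) = 0.03564, so d_i2 = 28.06 cm; m₂ = −d_i2/d_o2 = -0.5590.
m = m₁·m₂ = (+0.5366)(-0.5590) = -0.300.

m = -0.300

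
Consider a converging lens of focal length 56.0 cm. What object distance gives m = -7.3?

m = −d_i/d_o ⇒ d_i = −m·d_o.
1/f = 1/d_o + 1/d_i = 1/d_o − 1/(m·d_o) = (1 − 1/m)/d_o, so d_o = f(1 − 1/m) = (56.00)(1 − 1/(-7.3)) = 63.7 cm.

63.7 cm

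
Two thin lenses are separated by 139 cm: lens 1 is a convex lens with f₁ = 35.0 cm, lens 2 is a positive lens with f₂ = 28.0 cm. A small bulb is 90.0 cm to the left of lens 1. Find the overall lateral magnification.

m = +0.332

Lens 1: 1/d_i1 = 1/(35.0) − 1/(90.0) = 0.01746, so d_i1 = 57.27 cm; m₁ = −d_i1/d_o1 = -0.6363.
d_o2 = 139 − (57.27) = 81.73 cm.
Lens 2: 1/d_i2 = 1/(28.0) − 1/(81.73) = 0.02348, so d_i2 = 42.59 cm; m₂ = −d_i2/d_o2 = -0.5211.
m = m₁·m₂ = (-0.6363)(-0.5211) = +0.332.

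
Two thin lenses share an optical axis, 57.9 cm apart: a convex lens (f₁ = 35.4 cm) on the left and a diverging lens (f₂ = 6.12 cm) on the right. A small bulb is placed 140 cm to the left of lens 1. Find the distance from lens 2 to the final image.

3.87 cm

Lens 1: 1/d_i1 = 1/f₁ − 1/d_o1 = 1/(35.4) − 1/(140) = 0.02111, so d_i1 = 47.38 cm.
The intermediate image is 47.38 cm to the right of lens 1, which is 57.9 − (47.38) = 10.52 cm to the left of lens 2, so d_o2 = +10.52 cm.
Lens 2 is diverging, so f₂ = −6.12 cm.
Lens 2: 1/d_i2 = 1/f₂ − 1/d_o2 = 1/(-6.12) − 1/(10.52) = -0.2585, so d_i2 = -3.87 cm.
The final image is virtual, 3.87 cm to the left of lens 2 (overall magnification ≈ -0.12).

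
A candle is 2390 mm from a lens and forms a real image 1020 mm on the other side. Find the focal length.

f = 715 mm (converging)

Real image ⇒ d_i = +1020 mm.
1/f = 1/d_o + 1/d_i = 1/(2390) + 1/(1020) = 0.001399, so f = 715 mm.
Since f is positive, the lens is converging.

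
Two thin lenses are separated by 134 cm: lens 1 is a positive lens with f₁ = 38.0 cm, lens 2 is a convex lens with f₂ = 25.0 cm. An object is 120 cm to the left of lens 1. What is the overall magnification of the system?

m = +0.217

Lens 1: 1/d_i1 = 1/(38.0) − 1/(120) = 0.01798, so d_i1 = 55.61 cm; m₁ = −d_i1/d_o1 = -0.4634.
d_o2 = 134 − (55.61) = 78.39 cm.
Lens 2: 1/d_i2 = 1/(25.0) − 1/(78.39) = 0.02724, so d_i2 = 36.71 cm; m₂ = −d_i2/d_o2 = -0.4683.
m = m₁·m₂ = (-0.4634)(-0.4683) = +0.217.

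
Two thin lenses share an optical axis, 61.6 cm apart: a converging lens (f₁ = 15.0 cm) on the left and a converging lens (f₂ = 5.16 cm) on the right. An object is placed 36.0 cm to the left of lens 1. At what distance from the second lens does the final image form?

Lens 1: 1/d_i1 = 1/f₁ − 1/d_o1 = 1/(15.0) − 1/(36.0) = 0.03889, so d_i1 = 25.71 cm.
The intermediate image is 25.71 cm to the right of lens 1, which is 61.6 − (25.71) = 35.89 cm to the left of lens 2, so d_o2 = +35.89 cm.
Lens 2: 1/d_i2 = 1/f₂ − 1/d_o2 = 1/(5.16) − 1/(35.89) = 0.1659, so d_i2 = 6.03 cm.
The final image is real, 6.03 cm to the right of lens 2 (overall magnification ≈ 0.12).

6.03 cm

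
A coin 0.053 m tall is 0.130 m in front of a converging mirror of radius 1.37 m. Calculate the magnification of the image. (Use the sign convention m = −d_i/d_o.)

m = +1.23

f = R/2 = 1.37/2 = 0.6850 m.
1/d_i = 1/f − 1/d_o = 1/(0.6850) − 1/(0.130) = -6.232, so d_i = -0.1605 m.
m = −d_i/d_o = −(-0.1605)/(0.130) = +1.23.
The image is virtual, upright and enlarged, behind the mirror.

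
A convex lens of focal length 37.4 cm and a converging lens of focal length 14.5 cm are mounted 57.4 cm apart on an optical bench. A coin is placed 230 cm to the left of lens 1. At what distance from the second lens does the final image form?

105 cm

Lens 1: 1/d_i1 = 1/f₁ − 1/d_o1 = 1/(37.4) − 1/(230) = 0.02239, so d_i1 = 44.66 cm.
The intermediate image is 44.66 cm to the right of lens 1, which is 57.4 − (44.66) = 12.74 cm to the left of lens 2, so d_o2 = +12.74 cm.
Lens 2: 1/d_i2 = 1/f₂ − 1/d_o2 = 1/(14.5) − 1/(12.74) = -0.009527, so d_i2 = -105 cm.
The final image is virtual, 105 cm to the left of lens 2 (overall magnification ≈ -1.6).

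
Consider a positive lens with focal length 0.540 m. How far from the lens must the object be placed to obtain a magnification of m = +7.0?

m = −d_i/d_o ⇒ d_i = −m·d_o.
1/f = 1/d_o + 1/d_i = 1/d_o − 1/(m·d_o) = (1 − 1/m)/d_o, so d_o = f(1 − 1/m) = (0.5400)(1 − 1/(+7.0)) = 0.463 m.

0.463 m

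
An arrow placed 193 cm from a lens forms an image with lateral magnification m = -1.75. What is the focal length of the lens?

m = −d_i/d_o ⇒ d_i = −m·d_o = −(-1.75)·(193) = 337.8 cm.
1/f = 1/d_o + 1/d_i = 1/(193) + 1/(337.8) = 0.008142, so f = 123 cm.
Since f is positive, the lens is converging.

f = 123 cm (converging)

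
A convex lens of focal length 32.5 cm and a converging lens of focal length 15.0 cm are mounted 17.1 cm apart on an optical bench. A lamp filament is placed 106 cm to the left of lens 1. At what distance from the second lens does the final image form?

Lens 1: 1/d_i1 = 1/f₁ − 1/d_o1 = 1/(32.5) − 1/(106) = 0.02134, so d_i1 = 46.87 cm.
The intermediate image is 46.87 cm to the right of lens 1, which lies 29.77 cm to the right of lens 2 — a virtual object — so d_o2 = −29.77 cm.
Lens 2: 1/d_i2 = 1/f₂ − 1/d_o2 = 1/(15.0) − 1/(-29.77) = 0.1003, so d_i2 = 9.97 cm.
The final image is real, 9.97 cm to the right of lens 2 (overall magnification ≈ -0.15).

9.97 cm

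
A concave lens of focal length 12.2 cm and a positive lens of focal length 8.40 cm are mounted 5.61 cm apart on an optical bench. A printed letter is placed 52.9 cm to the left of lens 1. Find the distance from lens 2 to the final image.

Lens 1 is diverging, so f₁ = −12.2 cm.
Lens 1: 1/d_i1 = 1/f₁ − 1/d_o1 = 1/(-12.2) − 1/(52.9) = -0.1009, so d_i1 = -9.914 cm.
The intermediate image is 9.914 cm to the left of lens 1 (virtual), which is 5.61 − (-9.914) = 15.52 cm to the left of lens 2, so d_o2 = +15.52 cm.
Lens 2: 1/d_i2 = 1/f₂ − 1/d_o2 = 1/(8.40) − 1/(15.52) = 0.05461, so d_i2 = 18.3 cm.
The final image is real, 18.3 cm to the right of lens 2 (overall magnification ≈ -0.22).

18.3 cm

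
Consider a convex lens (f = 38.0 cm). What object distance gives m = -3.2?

49.9 cm

m = −d_i/d_o ⇒ d_i = −m·d_o.
1/f = 1/d_o + 1/d_i = 1/d_o − 1/(m·d_o) = (1 − 1/m)/d_o, so d_o = f(1 − 1/m) = (38.00)(1 − 1/(-3.2)) = 49.9 cm.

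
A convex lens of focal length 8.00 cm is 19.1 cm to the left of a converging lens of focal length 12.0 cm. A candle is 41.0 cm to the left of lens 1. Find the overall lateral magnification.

m = -1.02

Lens 1: 1/d_i1 = 1/(8.00) − 1/(41.0) = 0.1006, so d_i1 = 9.939 cm; m₁ = −d_i1/d_o1 = -0.2424.
d_o2 = 19.1 − (9.939) = 9.161 cm.
Lens 2: 1/d_i2 = 1/(12.0) − 1/(9.161) = -0.02583, so d_i2 = -38.72 cm; m₂ = −d_i2/d_o2 = +4.227.
m = m₁·m₂ = (-0.2424)(+4.227) = -1.02.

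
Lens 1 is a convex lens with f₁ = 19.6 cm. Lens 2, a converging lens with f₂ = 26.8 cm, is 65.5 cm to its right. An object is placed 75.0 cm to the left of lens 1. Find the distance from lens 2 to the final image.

85.8 cm

Lens 1: 1/d_i1 = 1/f₁ − 1/d_o1 = 1/(19.6) − 1/(75.0) = 0.03769, so d_i1 = 26.53 cm.
The intermediate image is 26.53 cm to the right of lens 1, which is 65.5 − (26.53) = 38.97 cm to the left of lens 2, so d_o2 = +38.97 cm.
Lens 2: 1/d_i2 = 1/f₂ − 1/d_o2 = 1/(26.8) − 1/(38.97) = 0.01165, so d_i2 = 85.8 cm.
The final image is real, 85.8 cm to the right of lens 2 (overall magnification ≈ 0.78).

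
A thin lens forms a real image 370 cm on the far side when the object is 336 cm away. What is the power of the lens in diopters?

d_i = +370 cm.
1/f = 1/d_o + 1/d_i = 1/(336) + 1/(370) = 0.005679 cm⁻¹.
f = 176.1 cm = 1.761 m, so P = 1/f = +0.568 D.

P = +0.568 D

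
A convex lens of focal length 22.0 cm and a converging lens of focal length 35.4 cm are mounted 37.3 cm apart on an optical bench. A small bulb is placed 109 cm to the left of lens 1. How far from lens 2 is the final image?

Lens 1: 1/d_i1 = 1/f₁ − 1/d_o1 = 1/(22.0) − 1/(109) = 0.03628, so d_i1 = 27.56 cm.
The intermediate image is 27.56 cm to the right of lens 1, which is 37.3 − (27.56) = 9.740 cm to the left of lens 2, so d_o2 = +9.740 cm.
Lens 2: 1/d_i2 = 1/f₂ − 1/d_o2 = 1/(35.4) − 1/(9.740) = -0.07442, so d_i2 = -13.4 cm.
The final image is virtual, 13.4 cm to the left of lens 2 (overall magnification ≈ -0.35).

13.4 cm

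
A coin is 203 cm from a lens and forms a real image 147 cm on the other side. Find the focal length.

Real image ⇒ d_i = +147 cm.
1/f = 1/d_o + 1/d_i = 1/(203) + 1/(147) = 0.01173, so f = 85.3 cm.
Since f is positive, the lens is converging.

f = 85.3 cm (converging)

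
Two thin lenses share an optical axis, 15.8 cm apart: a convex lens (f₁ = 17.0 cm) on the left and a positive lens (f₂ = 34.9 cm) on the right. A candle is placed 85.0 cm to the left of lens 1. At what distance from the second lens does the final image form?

Lens 1: 1/d_i1 = 1/f₁ − 1/d_o1 = 1/(17.0) − 1/(85.0) = 0.04706, so d_i1 = 21.25 cm.
The intermediate image is 21.25 cm to the right of lens 1, which lies 5.450 cm to the right of lens 2 — a virtual object — so d_o2 = −5.450 cm.
Lens 2: 1/d_i2 = 1/f₂ − 1/d_o2 = 1/(34.9) − 1/(-5.450) = 0.2121, so d_i2 = 4.71 cm.
The final image is real, 4.71 cm to the right of lens 2 (overall magnification ≈ -0.22).

4.71 cm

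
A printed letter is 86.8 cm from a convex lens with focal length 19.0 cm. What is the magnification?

1/d_i = 1/f − 1/d_o = 1/(19.00) − 1/(86.8) = 0.04111, so d_i = 24.32 cm.
m = −d_i/d_o = −(24.32)/(86.8) = -0.280.
The image is real, inverted and reduced, on the far side of the lens.

m = -0.280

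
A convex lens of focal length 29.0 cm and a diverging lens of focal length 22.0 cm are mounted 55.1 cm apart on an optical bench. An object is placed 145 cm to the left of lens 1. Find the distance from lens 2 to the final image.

10.2 cm

Lens 1: 1/d_i1 = 1/f₁ − 1/d_o1 = 1/(29.0) − 1/(145) = 0.02759, so d_i1 = 36.25 cm.
The intermediate image is 36.25 cm to the right of lens 1, which is 55.1 − (36.25) = 18.85 cm to the left of lens 2, so d_o2 = +18.85 cm.
Lens 2 is diverging, so f₂ = −22.0 cm.
Lens 2: 1/d_i2 = 1/f₂ − 1/d_o2 = 1/(-22.0) − 1/(18.85) = -0.09850, so d_i2 = -10.2 cm.
The final image is virtual, 10.2 cm to the left of lens 2 (overall magnification ≈ -0.13).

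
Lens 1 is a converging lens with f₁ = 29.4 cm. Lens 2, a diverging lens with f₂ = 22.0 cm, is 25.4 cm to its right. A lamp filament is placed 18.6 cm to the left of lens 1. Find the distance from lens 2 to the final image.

Lens 1: 1/d_i1 = 1/f₁ − 1/d_o1 = 1/(29.4) − 1/(18.6) = -0.01975, so d_i1 = -50.63 cm.
The intermediate image is 50.63 cm to the left of lens 1 (virtual), which is 25.4 − (-50.63) = 76.03 cm to the left of lens 2, so d_o2 = +76.03 cm.
Lens 2 is diverging, so f₂ = −22.0 cm.
Lens 2: 1/d_i2 = 1/f₂ − 1/d_o2 = 1/(-22.0) − 1/(76.03) = -0.05861, so d_i2 = -17.1 cm.
The final image is virtual, 17.1 cm to the left of lens 2 (overall magnification ≈ 0.61).

17.1 cm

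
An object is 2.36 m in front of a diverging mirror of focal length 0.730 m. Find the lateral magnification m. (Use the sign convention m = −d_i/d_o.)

m = +0.236

For a diverging mirror, f = -0.730 m.
1/d_i = 1/f − 1/d_o = 1/(-0.7300) − 1/(2.36) = -1.794, so d_i = -0.5575 m.
m = −d_i/d_o = −(-0.5575)/(2.36) = +0.236.
The image is virtual, upright and reduced, behind the mirror.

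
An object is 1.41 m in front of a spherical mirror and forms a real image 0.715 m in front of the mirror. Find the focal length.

Real image ⇒ d_i = +0.715 m.
1/f = 1/d_o + 1/d_i = 1/(1.41) + 1/(0.715) = 2.108, so f = 0.474 m.
Since f is positive, the spherical mirror is concave.

f = 0.474 m (concave)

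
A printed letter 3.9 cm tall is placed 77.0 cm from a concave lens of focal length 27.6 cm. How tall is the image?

1.03 cm

For a concave lens, f = -27.6 cm.
1/d_i = 1/f − 1/d_o = 1/(-27.60) − 1/(77.0) = -0.04922, so d_i = -20.32 cm.
m = −d_i/d_o = +0.2639.
|h_i| = |m|·h_o = 0.2639 × 3.9 = 1.03 cm. The image is virtual, upright and reduced, on the same side as the object.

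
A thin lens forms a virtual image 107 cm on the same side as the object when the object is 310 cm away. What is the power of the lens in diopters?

Virtual image ⇒ d_i = −107 cm.
1/f = 1/d_o + 1/d_i = 1/(310) + 1/(-107) = -0.006120 cm⁻¹.
f = -163.4 cm = -1.634 m, so P = 1/f = -0.612 D.

P = -0.612 D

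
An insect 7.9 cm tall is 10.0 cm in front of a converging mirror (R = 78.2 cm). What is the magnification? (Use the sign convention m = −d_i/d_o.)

m = +1.34

f = R/2 = 78.2/2 = 39.10 cm.
1/d_i = 1/f − 1/d_o = 1/(39.10) − 1/(10.0) = -0.07442, so d_i = -13.44 cm.
m = −d_i/d_o = −(-13.44)/(10.0) = +1.34.
The image is virtual, upright and enlarged, behind the mirror.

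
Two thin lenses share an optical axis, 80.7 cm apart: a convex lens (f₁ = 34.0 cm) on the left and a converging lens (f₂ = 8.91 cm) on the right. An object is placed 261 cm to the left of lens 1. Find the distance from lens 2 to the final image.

11.3 cm

Lens 1: 1/d_i1 = 1/f₁ − 1/d_o1 = 1/(34.0) − 1/(261) = 0.02558, so d_i1 = 39.09 cm.
The intermediate image is 39.09 cm to the right of lens 1, which is 80.7 − (39.09) = 41.61 cm to the left of lens 2, so d_o2 = +41.61 cm.
Lens 2: 1/d_i2 = 1/f₂ − 1/d_o2 = 1/(8.91) − 1/(41.61) = 0.08820, so d_i2 = 11.3 cm.
The final image is real, 11.3 cm to the right of lens 2 (overall magnification ≈ 0.041).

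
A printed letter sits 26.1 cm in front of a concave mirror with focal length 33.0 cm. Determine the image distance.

125 cm

Mirror equation: 1/v = 1/f − 1/u = 1/(33.00) − 1/(26.1) = 0.03030 − 0.03831 = -0.008011, so v = -125 cm.
The image is virtual, upright and enlarged, behind the mirror.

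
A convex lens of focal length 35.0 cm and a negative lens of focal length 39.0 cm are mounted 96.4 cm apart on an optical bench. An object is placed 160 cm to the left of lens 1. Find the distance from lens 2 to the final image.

22.2 cm

Lens 1: 1/d_i1 = 1/f₁ − 1/d_o1 = 1/(35.0) − 1/(160) = 0.02232, so d_i1 = 44.80 cm.
The intermediate image is 44.80 cm to the right of lens 1, which is 96.4 − (44.80) = 51.60 cm to the left of lens 2, so d_o2 = +51.60 cm.
Lens 2 is diverging, so f₂ = −39.0 cm.
Lens 2: 1/d_i2 = 1/f₂ − 1/d_o2 = 1/(-39.0) − 1/(51.60) = -0.04502, so d_i2 = -22.2 cm.
The final image is virtual, 22.2 cm to the left of lens 2 (overall magnification ≈ -0.12).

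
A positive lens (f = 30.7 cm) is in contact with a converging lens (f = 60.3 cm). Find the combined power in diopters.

P = +4.92 D

P₁ = 1/f₁ = 1/(0.307 m) = +3.257 D; P₂ = 1/f₂ = 1/(0.603 m) = +1.658 D.
For thin lenses in contact, P = P₁ + P₂ = (+3.257) + (+1.658) = +4.92 D.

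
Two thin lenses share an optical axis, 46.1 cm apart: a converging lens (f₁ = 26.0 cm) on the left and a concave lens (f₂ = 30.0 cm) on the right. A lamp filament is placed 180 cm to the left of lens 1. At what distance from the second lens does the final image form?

10.3 cm

Lens 1: 1/d_i1 = 1/f₁ − 1/d_o1 = 1/(26.0) − 1/(180) = 0.03291, so d_i1 = 30.39 cm.
The intermediate image is 30.39 cm to the right of lens 1, which is 46.1 − (30.39) = 15.71 cm to the left of lens 2, so d_o2 = +15.71 cm.
Lens 2 is diverging, so f₂ = −30.0 cm.
Lens 2: 1/d_i2 = 1/f₂ − 1/d_o2 = 1/(-30.0) − 1/(15.71) = -0.09699, so d_i2 = -10.3 cm.
The final image is virtual, 10.3 cm to the left of lens 2 (overall magnification ≈ -0.11).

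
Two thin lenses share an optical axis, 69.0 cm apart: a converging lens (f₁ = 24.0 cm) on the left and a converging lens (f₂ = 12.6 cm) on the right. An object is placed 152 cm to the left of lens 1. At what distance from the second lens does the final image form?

Lens 1: 1/d_i1 = 1/f₁ − 1/d_o1 = 1/(24.0) − 1/(152) = 0.03509, so d_i1 = 28.50 cm.
The intermediate image is 28.50 cm to the right of lens 1, which is 69.0 − (28.50) = 40.50 cm to the left of lens 2, so d_o2 = +40.50 cm.
Lens 2: 1/d_i2 = 1/f₂ − 1/d_o2 = 1/(12.6) − 1/(40.50) = 0.05467, so d_i2 = 18.3 cm.
The final image is real, 18.3 cm to the right of lens 2 (overall magnification ≈ 0.085).

18.3 cm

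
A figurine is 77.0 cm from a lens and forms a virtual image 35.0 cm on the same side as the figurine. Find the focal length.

f = -64.2 cm (diverging)

Virtual image ⇒ d_i = −35.0 cm.
1/f = 1/d_o + 1/d_i = 1/(77.0) + 1/(-35.0) = -0.01558, so f = -64.2 cm.
Since f is negative, the lens is diverging.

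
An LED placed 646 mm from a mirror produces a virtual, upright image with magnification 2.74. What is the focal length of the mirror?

m = −d_i/d_o ⇒ d_i = −m·d_o = −(+2.74)·(646) = -1770 mm.
1/f = 1/d_o + 1/d_i = 1/(646) + 1/(-1770) = 0.0009830, so f = 1020 mm.
Since f is positive, the mirror is concave.

f = 1020 mm (concave)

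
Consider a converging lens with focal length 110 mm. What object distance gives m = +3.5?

m = −d_i/d_o ⇒ d_i = −m·d_o.
1/f = 1/d_o + 1/d_i = 1/d_o − 1/(m·d_o) = (1 − 1/m)/d_o, so d_o = f(1 − 1/m) = (110.0)(1 − 1/(+3.5)) = 78.6 mm.

78.6 mm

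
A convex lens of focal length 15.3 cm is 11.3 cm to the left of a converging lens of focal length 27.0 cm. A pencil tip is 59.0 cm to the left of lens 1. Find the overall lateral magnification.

m = -0.260

Lens 1: 1/d_i1 = 1/(15.3) − 1/(59.0) = 0.04841, so d_i1 = 20.66 cm; m₁ = −d_i1/d_o1 = -0.3502.
d_o2 = 11.3 − (20.66) = -9.360 cm (virtual object).
Lens 2: 1/d_i2 = 1/(27.0) − 1/(-9.360) = 0.1439, so d_i2 = 6.950 cm; m₂ = −d_i2/d_o2 = +0.7426.
m = m₁·m₂ = (-0.3502)(+0.7426) = -0.260.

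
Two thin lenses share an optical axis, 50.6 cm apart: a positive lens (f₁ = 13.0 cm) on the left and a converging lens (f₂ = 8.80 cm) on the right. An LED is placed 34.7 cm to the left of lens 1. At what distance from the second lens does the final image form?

12.5 cm

Lens 1: 1/d_i1 = 1/f₁ − 1/d_o1 = 1/(13.0) − 1/(34.7) = 0.04810, so d_i1 = 20.79 cm.
The intermediate image is 20.79 cm to the right of lens 1, which is 50.6 − (20.79) = 29.81 cm to the left of lens 2, so d_o2 = +29.81 cm.
Lens 2: 1/d_i2 = 1/f₂ − 1/d_o2 = 1/(8.80) − 1/(29.81) = 0.08009, so d_i2 = 12.5 cm.
The final image is real, 12.5 cm to the right of lens 2 (overall magnification ≈ 0.25).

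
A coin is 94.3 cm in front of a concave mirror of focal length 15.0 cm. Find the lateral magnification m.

1/d_i = 1/f − 1/d_o = 1/(15.00) − 1/(94.3) = 0.05606, so d_i = 17.84 cm.
m = −d_i/d_o = −(17.84)/(94.3) = -0.189.
The image is real, inverted and reduced, in front of the mirror.

m = -0.189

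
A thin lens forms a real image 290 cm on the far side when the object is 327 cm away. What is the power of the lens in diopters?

P = +0.651 D

d_i = +290 cm.
1/f = 1/d_o + 1/d_i = 1/(327) + 1/(290) = 0.006506 cm⁻¹.
f = 153.7 cm = 1.537 m, so P = 1/f = +0.651 D.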